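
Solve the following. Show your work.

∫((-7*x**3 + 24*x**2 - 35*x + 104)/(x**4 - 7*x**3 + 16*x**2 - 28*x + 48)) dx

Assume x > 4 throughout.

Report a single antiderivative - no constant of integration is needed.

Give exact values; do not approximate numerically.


Step 1. Decompose ∫((-7*x**3 + 24*x**2 - 35*x + 104)/(x**4 - 7*x**3 + 16*x**2 - 28*x + 48)) dx by partial fractions, (-7*x**3 + 24*x**2 - 35*x + 104)/(x**4 - 7*x**3 + 16*x**2 - 28*x + 48) = 1/(x**2 + 4) - 2/(x - 3) - 5/(x - 4): now ∫(-5/(x - 4)) dx + ∫(-2/(x - 3)) dx + ∫(1/(x**2 + 4)) dx.
Step 2. Evaluate the standard form [assuming x > 4]: now -5*log(x - 4) + ∫(-2/(x - 3)) dx + ∫(1/(x**2 + 4)) dx.
Step 3. Evaluate the standard form [assuming x > 3]: now -5*log(x - 4) - 2*log(x - 3) + ∫(1/(x**2 + 4)) dx.
Step 4. Evaluate the standard form: now -5*log(x - 4) - 2*log(x - 3) + atan(x/2)/2.
Answer: -5*log(x - 4) - 2*log(x - 3) + atan(x/2)/2.


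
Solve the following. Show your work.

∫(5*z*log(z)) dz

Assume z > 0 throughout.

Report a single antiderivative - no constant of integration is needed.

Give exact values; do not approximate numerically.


Step 1. Integrate ∫(5*z*log(z)) dz by parts with u = log(z), dv = (5*z) dz, so v = 5*z**2/2 [assuming z > 0]: now 5*z**2*log(z)/2 + ∫(-5*z/2) dz.
Step 2. Evaluate the standard form: now 5*z**2*log(z)/2 - 5*z**2/4.
Answer: 5*z**2*log(z)/2 - 5*z**2/4.


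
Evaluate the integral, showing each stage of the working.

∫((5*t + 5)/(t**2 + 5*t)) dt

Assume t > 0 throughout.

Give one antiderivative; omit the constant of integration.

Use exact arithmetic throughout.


Step 1. Decompose ∫((5*t + 5)/(t**2 + 5*t)) dt by partial fractions, (5*t + 5)/(t**2 + 5*t) = 4/(t + 5) + 1/t: now ∫(1/t) dt + ∫(4/(t + 5)) dt.
Step 2. Evaluate the standard form [assuming t > 0]: now log(t) + ∫(4/(t + 5)) dt.
Step 3. Evaluate the standard form [assuming t > -5]: now log(t) + 4*log(t + 5).
Answer: log(t) + 4*log(t + 5).


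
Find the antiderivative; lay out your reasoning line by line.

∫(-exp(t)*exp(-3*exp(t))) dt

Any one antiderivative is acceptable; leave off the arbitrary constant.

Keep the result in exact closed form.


Step 1. Substitute u = exp(t), turning ∫(-exp(t)*exp(-3*exp(t))) dt into ∫(-exp(-3*u)) du: now ∫(-exp(-3*u)) du.
Step 2. Evaluate the standard form: now exp(-3*u)/3.
Step 3. Substitute back u = exp(t): now exp(-3*exp(t))/3.
Answer: exp(-3*exp(t))/3.


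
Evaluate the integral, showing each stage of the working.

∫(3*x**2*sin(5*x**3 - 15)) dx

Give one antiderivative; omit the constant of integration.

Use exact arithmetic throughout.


Step 1. Substitute u = x**3 - 3, turning ∫(3*x**2*sin(5*x**3 - 15)) dx into ∫(sin(5*u)) du: now ∫(sin(5*u)) du.
Step 2. Evaluate the standard form: now -cos(5*u)/5.
Step 3. Substitute back u = x**3 - 3: now -cos(5*x**3 - 15)/5.
Answer: -cos(5*x**3 - 15)/5.


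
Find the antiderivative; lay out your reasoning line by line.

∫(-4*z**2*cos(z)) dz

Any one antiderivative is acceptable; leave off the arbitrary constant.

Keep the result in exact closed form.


Step 1. Integrate ∫(-4*z**2*cos(z)) dz by parts with u = z**2, dv = (-4*cos(z)) dz, so v = -4*sin(z): now -4*z**2*sin(z) + ∫(8*z*sin(z)) dz.
Step 2. Integrate ∫(8*z*sin(z)) dz by parts with u = z, dv = (8*sin(z)) dz, so v = -8*cos(z): now -4*z**2*sin(z) - 8*z*cos(z) + ∫(8*cos(z)) dz.
Step 3. Evaluate the standard form: now -4*z**2*sin(z) - 8*z*cos(z) + 8*sin(z).
Answer: -4*z**2*sin(z) - 8*z*cos(z) + 8*sin(z).


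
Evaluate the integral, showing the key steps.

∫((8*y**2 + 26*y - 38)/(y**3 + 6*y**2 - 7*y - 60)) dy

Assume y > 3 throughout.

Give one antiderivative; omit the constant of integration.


Step 1. Decompose ∫((8*y**2 + 26*y - 38)/(y**3 + 6*y**2 - 7*y - 60)) dy by partial fractions, (8*y**2 + 26*y - 38)/(y**3 + 6*y**2 - 7*y - 60) = 4/(y + 5) + 2/(y + 4) + 2/(y - 3): now ∫(2/(y - 3)) dy + ∫(2/(y + 4)) dy + ∫(4/(y + 5)) dy.
Step 2. Evaluate the standard form [assuming y > -4]: now 2*log(y + 4) + ∫(2/(y - 3)) dy + ∫(4/(y + 5)) dy.
Step 3. Evaluate the standard form [assuming y > -5]: now 2*log(y + 4) + 4*log(y + 5) + ∫(2/(y - 3)) dy.
Step 4. Evaluate the standard form [assuming y > 3]: now 2*log(y - 3) + 2*log(y + 4) + 4*log(y + 5).
Answer: 2*log(y - 3) + 2*log(y + 4) + 4*log(y + 5).


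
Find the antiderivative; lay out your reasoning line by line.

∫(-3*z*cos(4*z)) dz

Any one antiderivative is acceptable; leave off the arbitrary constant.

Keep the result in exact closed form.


Step 1. Integrate ∫(-3*z*cos(4*z)) dz by parts with u = z, dv = (-3*cos(4*z)) dz, so v = -3*sin(4*z)/4: now -3*z*sin(4*z)/4 + ∫(3*sin(4*z)/4) dz.
Step 2. Evaluate the standard form: now -3*z*sin(4*z)/4 - 3*cos(4*z)/16.
Answer: -3*z*sin(4*z)/4 - 3*cos(4*z)/16.


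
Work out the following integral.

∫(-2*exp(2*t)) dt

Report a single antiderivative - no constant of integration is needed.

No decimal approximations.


Answer: -exp(2*t).


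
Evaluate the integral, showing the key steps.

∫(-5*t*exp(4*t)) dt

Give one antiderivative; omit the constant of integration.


Step 1. Integrate ∫(-5*t*exp(4*t)) dt by parts with u = t, dv = (-5*exp(4*t)) dt, so v = -5*exp(4*t)/4: now -5*t*exp(4*t)/4 + ∫(5*exp(4*t)/4) dt.
Step 2. Evaluate the standard form: now -5*t*exp(4*t)/4 + 5*exp(4*t)/16.
Answer: -5*t*exp(4*t)/4 + 5*exp(4*t)/16.


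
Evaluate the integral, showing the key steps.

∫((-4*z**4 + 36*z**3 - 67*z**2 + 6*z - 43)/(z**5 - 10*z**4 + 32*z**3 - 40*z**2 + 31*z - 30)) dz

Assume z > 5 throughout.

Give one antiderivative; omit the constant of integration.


Step 1. Decompose ∫((-4*z**4 + 36*z**3 - 67*z**2 + 6*z - 43)/(z**5 - 10*z**4 + 32*z**3 - 40*z**2 + 31*z - 30)) dz by partial fractions, (-4*z**4 + 36*z**3 - 67*z**2 + 6*z - 43)/(z**5 - 10*z**4 + 32*z**3 - 40*z**2 + 31*z - 30) = -1/(z**2 + 1) - 5/(z - 2) - 1/(z - 3) + 2/(z - 5): now ∫(2/(z - 5)) dz + ∫(-1/(z - 3)) dz + ∫(-5/(z - 2)) dz + ∫(-1/(z**2 + 1)) dz.
Step 2. Evaluate the standard form [assuming z > 3]: now -log(z - 3) + ∫(2/(z - 5)) dz + ∫(-5/(z - 2)) dz + ∫(-1/(z**2 + 1)) dz.
Step 3. Evaluate the standard form [assuming z > 2]: now -log(z - 3) - 5*log(z - 2) + ∫(2/(z - 5)) dz + ∫(-1/(z**2 + 1)) dz.
Step 4. Evaluate the standard form [assuming z > 5]: now 2*log(z - 5) - log(z - 3) - 5*log(z - 2) + ∫(-1/(z**2 + 1)) dz.
Step 5. Evaluate the standard form: now 2*log(z - 5) - log(z - 3) - 5*log(z - 2) - atan(z).
Answer: 2*log(z - 5) - log(z - 3) - 5*log(z - 2) - atan(z).


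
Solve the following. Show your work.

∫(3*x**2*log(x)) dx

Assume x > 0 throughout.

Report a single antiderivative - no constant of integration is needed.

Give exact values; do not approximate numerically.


Step 1. Integrate ∫(3*x**2*log(x)) dx by parts with u = log(x), dv = (3*x**2) dx, so v = x**3 [assuming x > 0]: now x**3*log(x) + ∫(-x**2) dx.
Step 2. Evaluate the standard form: now x**3*log(x) - x**3/3.
Answer: x**3*log(x) - x**3/3.


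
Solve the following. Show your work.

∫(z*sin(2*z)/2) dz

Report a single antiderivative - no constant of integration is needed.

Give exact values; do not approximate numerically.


Step 1. Integrate ∫(z*sin(2*z)/2) dz by parts with u = z, dv = (sin(2*z)/2) dz, so v = -cos(2*z)/4: now -z*cos(2*z)/4 + ∫(cos(2*z)/4) dz.
Step 2. Evaluate the standard form: now -z*cos(2*z)/4 + sin(2*z)/8.
Answer: -z*cos(2*z)/4 + sin(2*z)/8.


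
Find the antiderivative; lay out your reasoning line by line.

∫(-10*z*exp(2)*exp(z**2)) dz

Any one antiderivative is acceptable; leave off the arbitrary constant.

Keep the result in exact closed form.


Step 1. Substitute u = z**2 + 2, turning ∫(-10*z*exp(2)*exp(z**2)) dz into ∫(-5*exp(u)) du: now ∫(-5*exp(u)) du.
Step 2. Evaluate the standard form: now -5*exp(u).
Step 3. Substitute back u = z**2 + 2: now -5*exp(z**2 + 2).
Answer: -5*exp(z**2 + 2).


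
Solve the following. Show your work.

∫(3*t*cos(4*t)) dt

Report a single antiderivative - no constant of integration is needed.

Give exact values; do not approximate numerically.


Step 1. Integrate ∫(3*t*cos(4*t)) dt by parts with u = t, dv = (3*cos(4*t)) dt, so v = 3*sin(4*t)/4: now 3*t*sin(4*t)/4 + ∫(-3*sin(4*t)/4) dt.
Step 2. Evaluate the standard form: now 3*t*sin(4*t)/4 + 3*cos(4*t)/16.
Answer: 3*t*sin(4*t)/4 + 3*cos(4*t)/16.


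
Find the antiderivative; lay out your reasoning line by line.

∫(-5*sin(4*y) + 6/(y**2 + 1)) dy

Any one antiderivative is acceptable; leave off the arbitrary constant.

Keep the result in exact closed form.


Step 1. Rewrite: now ∫(6/(y**2 + 1)) dy + ∫(-5*sin(4*y)) dy.
Step 2. Evaluate the standard form: now 5*cos(4*y)/4 + ∫(6/(y**2 + 1)) dy.
Step 3. Evaluate the standard form: now 5*cos(4*y)/4 + 6*atan(y).
Answer: 5*cos(4*y)/4 + 6*atan(y).


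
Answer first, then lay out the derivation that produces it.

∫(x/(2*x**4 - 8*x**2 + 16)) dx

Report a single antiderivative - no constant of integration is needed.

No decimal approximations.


The answer is atan(x**2/2 - 1)/8.
Step 1. Substitute u = x**2 - 2, turning ∫(x/(2*x**4 - 8*x**2 + 16)) dx into ∫(1/(4*(u**2 + 4))) du: now ∫(1/(4*(u**2 + 4))) du.
Step 2. Evaluate the standard form: now atan(u/2)/8.
Step 3. Substitute back u = x**2 - 2: now atan(x**2/2 - 1)/8.
Answer: atan(x**2/2 - 1)/8.


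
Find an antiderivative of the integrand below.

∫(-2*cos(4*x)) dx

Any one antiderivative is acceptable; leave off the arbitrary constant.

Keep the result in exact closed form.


Answer: -sin(4*x)/2.


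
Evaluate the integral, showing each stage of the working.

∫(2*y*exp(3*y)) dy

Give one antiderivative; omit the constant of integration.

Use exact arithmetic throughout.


Step 1. Integrate ∫(2*y*exp(3*y)) dy by parts with u = y, dv = (2*exp(3*y)) dy, so v = 2*exp(3*y)/3: now 2*y*exp(3*y)/3 + ∫(-2*exp(3*y)/3) dy.
Step 2. Evaluate the standard form: now 2*y*exp(3*y)/3 - 2*exp(3*y)/9.
Answer: 2*y*exp(3*y)/3 - 2*exp(3*y)/9.


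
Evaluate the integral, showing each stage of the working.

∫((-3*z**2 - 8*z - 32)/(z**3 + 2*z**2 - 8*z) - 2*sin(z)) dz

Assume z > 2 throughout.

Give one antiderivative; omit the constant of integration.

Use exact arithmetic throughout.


Step 1. Rewrite: now ∫((-3*z**2 - 8*z - 32)/(z**3 + 2*z**2 - 8*z)) dz + ∫(-2*sin(z)) dz.
Step 2. Evaluate the standard form: now 2*cos(z) + ∫((-3*z**2 - 8*z - 32)/(z**3 + 2*z**2 - 8*z)) dz.
Step 3. Decompose ∫((-3*z**2 - 8*z - 32)/(z**3 + 2*z**2 - 8*z)) dz by partial fractions, (-3*z**2 - 8*z - 32)/(z**3 + 2*z**2 - 8*z) = -2/(z + 4) - 5/(z - 2) + 4/z: now 2*cos(z) + ∫(4/z) dz + ∫(-5/(z - 2)) dz + ∫(-2/(z + 4)) dz.
Step 4. Evaluate the standard form [assuming z > 0]: now 4*log(z) + 2*cos(z) + ∫(-5/(z - 2)) dz + ∫(-2/(z + 4)) dz.
Step 5. Evaluate the standard form [assuming z > 2]: now 4*log(z) - 5*log(z - 2) + 2*cos(z) + ∫(-2/(z + 4)) dz.
Step 6. Evaluate the standard form [assuming z > -4]: now 4*log(z) - 5*log(z - 2) - 2*log(z + 4) + 2*cos(z).
Answer: 4*log(z) - 5*log(z - 2) - 2*log(z + 4) + 2*cos(z).


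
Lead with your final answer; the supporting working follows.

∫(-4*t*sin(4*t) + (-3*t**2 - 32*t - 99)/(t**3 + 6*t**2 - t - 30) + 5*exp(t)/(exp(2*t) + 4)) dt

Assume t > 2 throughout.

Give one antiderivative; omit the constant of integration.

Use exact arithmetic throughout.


The answer is t*cos(4*t) - 5*log(t - 2) + 3*log(t + 3) - log(t + 5) - sin(4*t)/4 + 5*atan(exp(t)/2)/2.
Step 1. Rewrite: now ∫(-4*t*sin(4*t)) dt + ∫(5*exp(t)/(exp(2*t) + 4)) dt + ∫((-3*t**2 - 32*t - 99)/(t**3 + 6*t**2 - t - 30)) dt.
Step 2. Decompose ∫((-3*t**2 - 32*t - 99)/(t**3 + 6*t**2 - t - 30)) dt by partial fractions, (-3*t**2 - 32*t - 99)/(t**3 + 6*t**2 - t - 30) = -1/(t + 5) + 3/(t + 3) - 5/(t - 2): now ∫(-4*t*sin(4*t)) dt + ∫(5*exp(t)/(exp(2*t) + 4)) dt + ∫(-5/(t - 2)) dt + ∫(3/(t + 3)) dt + ∫(-1/(t + 5)) dt.
Step 3. Evaluate the standard form [assuming t > 2]: now -5*log(t - 2) + ∫(-4*t*sin(4*t)) dt + ∫(5*exp(t)/(exp(2*t) + 4)) dt + ∫(3/(t + 3)) dt + ∫(-1/(t + 5)) dt.
Step 4. Evaluate the standard form [assuming t > -3]: now -5*log(t - 2) + 3*log(t + 3) + ∫(-4*t*sin(4*t)) dt + ∫(5*exp(t)/(exp(2*t) + 4)) dt + ∫(-1/(t + 5)) dt.
Step 5. Evaluate the standard form [assuming t > -5]: now -5*log(t - 2) + 3*log(t + 3) - log(t + 5) + ∫(-4*t*sin(4*t)) dt + ∫(5*exp(t)/(exp(2*t) + 4)) dt.
Step 6. Substitute u = exp(t), turning ∫(5*exp(t)/(exp(2*t) + 4)) dt into ∫(5/(u**2 + 4)) du: now -5*log(t - 2) + 3*log(t + 3) - log(t + 5) + ∫(-4*t*sin(4*t)) dt + ∫(5/(u**2 + 4)) du.
Step 7. Evaluate the standard form: now -5*log(t - 2) + 3*log(t + 3) - log(t + 5) + 5*atan(u/2)/2 + ∫(-4*t*sin(4*t)) dt.
Step 8. Substitute back u = exp(t): now -5*log(t - 2) + 3*log(t + 3) - log(t + 5) + 5*atan(exp(t)/2)/2 + ∫(-4*t*sin(4*t)) dt.
Step 9. Integrate ∫(-4*t*sin(4*t)) dt by parts with u = t, dv = (-4*sin(4*t)) dt, so v = cos(4*t): now t*cos(4*t) - 5*log(t - 2) + 3*log(t + 3) - log(t + 5) + 5*atan(exp(t)/2)/2 + ∫(-cos(4*t)) dt.
Step 10. Evaluate the standard form: now t*cos(4*t) - 5*log(t - 2) + 3*log(t + 3) - log(t + 5) - sin(4*t)/4 + 5*atan(exp(t)/2)/2.
Answer: t*cos(4*t) - 5*log(t - 2) + 3*log(t + 3) - log(t + 5) - sin(4*t)/4 + 5*atan(exp(t)/2)/2.


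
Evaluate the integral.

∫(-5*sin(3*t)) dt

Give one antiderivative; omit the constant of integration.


Answer: 5*cos(3*t)/3.


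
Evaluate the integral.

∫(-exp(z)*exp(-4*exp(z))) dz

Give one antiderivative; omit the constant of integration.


Answer: exp(-4*exp(z))/4.


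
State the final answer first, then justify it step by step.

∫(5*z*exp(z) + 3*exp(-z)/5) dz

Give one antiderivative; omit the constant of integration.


The answer is 5*z*exp(z) - 5*exp(z) - 3*exp(-z)/5.
Step 1. Rewrite: now ∫(5*z*exp(z)) dz + ∫(3*exp(-z)/5) dz.
Step 2. Integrate ∫(5*z*exp(z)) dz by parts with u = z, dv = (5*exp(z)) dz, so v = 5*exp(z): now 5*z*exp(z) + ∫(3*exp(-z)/5) dz + ∫(-5*exp(z)) dz.
Step 3. Evaluate the standard form: now 5*z*exp(z) - 5*exp(z) + ∫(3*exp(-z)/5) dz.
Step 4. Evaluate the standard form: now 5*z*exp(z) - 5*exp(z) - 3*exp(-z)/5.
Answer: 5*z*exp(z) - 5*exp(z) - 3*exp(-z)/5.


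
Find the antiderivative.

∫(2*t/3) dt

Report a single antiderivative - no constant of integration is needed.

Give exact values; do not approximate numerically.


Answer: t**2/3.


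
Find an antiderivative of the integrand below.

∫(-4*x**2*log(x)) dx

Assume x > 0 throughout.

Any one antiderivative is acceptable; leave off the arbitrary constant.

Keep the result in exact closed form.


Answer: -4*x**3*log(x)/3 + 4*x**3/9.


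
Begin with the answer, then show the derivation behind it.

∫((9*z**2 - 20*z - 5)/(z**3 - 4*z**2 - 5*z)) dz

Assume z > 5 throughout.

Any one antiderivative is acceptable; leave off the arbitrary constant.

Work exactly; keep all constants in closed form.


The answer is log(z) + 4*log(z - 5) + 4*log(z + 1).
Step 1. Decompose ∫((9*z**2 - 20*z - 5)/(z**3 - 4*z**2 - 5*z)) dz by partial fractions, (9*z**2 - 20*z - 5)/(z**3 - 4*z**2 - 5*z) = 4/(z + 1) + 4/(z - 5) + 1/z: now ∫(1/z) dz + ∫(4/(z - 5)) dz + ∫(4/(z + 1)) dz.
Step 2. Evaluate the standard form [assuming z > 5]: now 4*log(z - 5) + ∫(1/z) dz + ∫(4/(z + 1)) dz.
Step 3. Evaluate the standard form [assuming z > -1]: now 4*log(z - 5) + 4*log(z + 1) + ∫(1/z) dz.
Step 4. Evaluate the standard form [assuming z > 0]: now log(z) + 4*log(z - 5) + 4*log(z + 1).
Answer: log(z) + 4*log(z - 5) + 4*log(z + 1).


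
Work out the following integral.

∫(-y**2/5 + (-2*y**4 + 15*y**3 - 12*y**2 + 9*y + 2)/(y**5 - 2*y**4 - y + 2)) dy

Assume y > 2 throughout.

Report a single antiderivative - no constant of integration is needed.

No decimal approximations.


Answer: -y**3/15 + 4*log(y - 2) - 3*log(y - 1) - 3*log(y + 1) + 3*atan(y).


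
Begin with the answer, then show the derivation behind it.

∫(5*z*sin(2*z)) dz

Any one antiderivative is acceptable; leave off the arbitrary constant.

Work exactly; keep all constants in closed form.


The answer is -5*z*cos(2*z)/2 + 5*sin(2*z)/4.
Step 1. Integrate ∫(5*z*sin(2*z)) dz by parts with u = z, dv = (5*sin(2*z)) dz, so v = -5*cos(2*z)/2: now -5*z*cos(2*z)/2 + ∫(5*cos(2*z)/2) dz.
Step 2. Evaluate the standard form: now -5*z*cos(2*z)/2 + 5*sin(2*z)/4.
Answer: -5*z*cos(2*z)/2 + 5*sin(2*z)/4.


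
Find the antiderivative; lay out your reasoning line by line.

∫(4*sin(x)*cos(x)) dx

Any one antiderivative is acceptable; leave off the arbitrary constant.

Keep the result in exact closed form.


Step 1. Substitute u = sin(x), turning ∫(4*sin(x)*cos(x)) dx into ∫(4*u) du: now ∫(4*u) du.
Step 2. Evaluate the standard form: now 2*u**2.
Step 3. Substitute back u = sin(x): now 2*sin(x)**2.
Answer: 2*sin(x)**2.


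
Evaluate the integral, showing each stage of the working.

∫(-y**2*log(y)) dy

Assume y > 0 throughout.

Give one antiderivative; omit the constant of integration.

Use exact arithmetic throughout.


Step 1. Integrate ∫(-y**2*log(y)) dy by parts with u = log(y), dv = (-y**2) dy, so v = -y**3/3 [assuming y > 0]: now -y**3*log(y)/3 + ∫(y**2/3) dy.
Step 2. Evaluate the standard form: now -y**3*log(y)/3 + y**3/9.
Answer: -y**3*log(y)/3 + y**3/9.


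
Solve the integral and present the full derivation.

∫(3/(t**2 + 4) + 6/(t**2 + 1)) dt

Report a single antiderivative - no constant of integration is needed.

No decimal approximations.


Step 1. Rewrite: now ∫(6/(t**2 + 1)) dt + ∫(3/(t**2 + 4)) dt.
Step 2. Evaluate the standard form: now 3*atan(t/2)/2 + ∫(6/(t**2 + 1)) dt.
Step 3. Evaluate the standard form: now 3*atan(t/2)/2 + 6*atan(t).
Answer: 3*atan(t/2)/2 + 6*atan(t).


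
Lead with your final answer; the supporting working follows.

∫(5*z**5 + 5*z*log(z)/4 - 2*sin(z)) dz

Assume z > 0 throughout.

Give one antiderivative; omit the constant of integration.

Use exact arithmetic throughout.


The answer is 5*z**6/6 + 5*z**2*log(z)/8 - 5*z**2/16 + 2*cos(z).
Step 1. Rewrite: now ∫(5*z**5) dz + ∫(5*z*log(z)/4) dz + ∫(-2*sin(z)) dz.
Step 2. Integrate ∫(5*z*log(z)/4) dz by parts with u = log(z), dv = (5*z/4) dz, so v = 5*z**2/8 [assuming z > 0]: now 5*z**2*log(z)/8 + ∫(-5*z/8) dz + ∫(5*z**5) dz + ∫(-2*sin(z)) dz.
Step 3. Evaluate the standard form: now 5*z**2*log(z)/8 - 5*z**2/16 + ∫(5*z**5) dz + ∫(-2*sin(z)) dz.
Step 4. Evaluate the standard form: now 5*z**6/6 + 5*z**2*log(z)/8 - 5*z**2/16 + ∫(-2*sin(z)) dz.
Step 5. Evaluate the standard form: now 5*z**6/6 + 5*z**2*log(z)/8 - 5*z**2/16 + 2*cos(z).
Answer: 5*z**6/6 + 5*z**2*log(z)/8 - 5*z**2/16 + 2*cos(z).


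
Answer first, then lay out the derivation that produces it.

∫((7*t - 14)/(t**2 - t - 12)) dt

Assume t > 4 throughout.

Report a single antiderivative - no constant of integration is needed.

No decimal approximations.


The answer is 2*log(t - 4) + 5*log(t + 3).
Step 1. Decompose ∫((7*t - 14)/(t**2 - t - 12)) dt by partial fractions, (7*t - 14)/(t**2 - t - 12) = 5/(t + 3) + 2/(t - 4): now ∫(2/(t - 4)) dt + ∫(5/(t + 3)) dt.
Step 2. Evaluate the standard form [assuming t > -3]: now 5*log(t + 3) + ∫(2/(t - 4)) dt.
Step 3. Evaluate the standard form [assuming t > 4]: now 2*log(t - 4) + 5*log(t + 3).
Answer: 2*log(t - 4) + 5*log(t + 3).


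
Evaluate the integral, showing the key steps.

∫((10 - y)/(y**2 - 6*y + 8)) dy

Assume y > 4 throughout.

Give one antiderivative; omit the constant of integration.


Step 1. Decompose ∫((10 - y)/(y**2 - 6*y + 8)) dy by partial fractions, (10 - y)/(y**2 - 6*y + 8) = -4/(y - 2) + 3/(y - 4): now ∫(3/(y - 4)) dy + ∫(-4/(y - 2)) dy.
Step 2. Evaluate the standard form [assuming y > 4]: now 3*log(y - 4) + ∫(-4/(y - 2)) dy.
Step 3. Evaluate the standard form [assuming y > 2]: now 3*log(y - 4) - 4*log(y - 2).
Answer: 3*log(y - 4) - 4*log(y - 2).


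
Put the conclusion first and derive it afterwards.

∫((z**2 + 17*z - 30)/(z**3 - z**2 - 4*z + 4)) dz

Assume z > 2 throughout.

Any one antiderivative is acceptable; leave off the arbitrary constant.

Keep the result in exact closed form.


The answer is 2*log(z - 2) + 4*log(z - 1) - 5*log(z + 2).
Step 1. Decompose ∫((z**2 + 17*z - 30)/(z**3 - z**2 - 4*z + 4)) dz by partial fractions, (z**2 + 17*z - 30)/(z**3 - z**2 - 4*z + 4) = -5/(z + 2) + 4/(z - 1) + 2/(z - 2): now ∫(2/(z - 2)) dz + ∫(4/(z - 1)) dz + ∫(-5/(z + 2)) dz.
Step 2. Evaluate the standard form [assuming z > 2]: now 2*log(z - 2) + ∫(4/(z - 1)) dz + ∫(-5/(z + 2)) dz.
Step 3. Evaluate the standard form [assuming z > -2]: now 2*log(z - 2) - 5*log(z + 2) + ∫(4/(z - 1)) dz.
Step 4. Evaluate the standard form [assuming z > 1]: now 2*log(z - 2) + 4*log(z - 1) - 5*log(z + 2).
Answer: 2*log(z - 2) + 4*log(z - 1) - 5*log(z + 2).


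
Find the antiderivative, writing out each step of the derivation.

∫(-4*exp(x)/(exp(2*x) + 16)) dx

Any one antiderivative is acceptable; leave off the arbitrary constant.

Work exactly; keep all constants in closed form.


Step 1. Substitute u = exp(x), turning ∫(-4*exp(x)/(exp(2*x) + 16)) dx into ∫(-4/(u**2 + 16)) du: now ∫(-4/(u**2 + 16)) du.
Step 2. Evaluate the standard form: now -atan(u/4).
Step 3. Substitute back u = exp(x): now -atan(exp(x)/4).
Answer: -atan(exp(x)/4).


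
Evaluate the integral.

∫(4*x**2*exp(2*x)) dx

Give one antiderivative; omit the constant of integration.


Answer: 2*x**2*exp(2*x) - 2*x*exp(2*x) + exp(2*x).


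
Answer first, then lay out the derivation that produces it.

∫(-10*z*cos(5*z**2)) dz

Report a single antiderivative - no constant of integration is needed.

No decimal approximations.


The answer is -sin(5*z**2).
Step 1. Substitute u = z**2, turning ∫(-10*z*cos(5*z**2)) dz into ∫(-5*cos(5*u)) du: now ∫(-5*cos(5*u)) du.
Step 2. Evaluate the standard form: now -sin(5*u).
Step 3. Substitute back u = z**2: now -sin(5*z**2).
Answer: -sin(5*z**2).


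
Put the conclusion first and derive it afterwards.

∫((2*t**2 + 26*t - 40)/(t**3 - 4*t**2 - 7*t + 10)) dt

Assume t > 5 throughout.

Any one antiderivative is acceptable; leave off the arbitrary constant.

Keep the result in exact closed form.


The answer is 5*log(t - 5) + log(t - 1) - 4*log(t + 2).
Step 1. Decompose ∫((2*t**2 + 26*t - 40)/(t**3 - 4*t**2 - 7*t + 10)) dt by partial fractions, (2*t**2 + 26*t - 40)/(t**3 - 4*t**2 - 7*t + 10) = -4/(t + 2) + 1/(t - 1) + 5/(t - 5): now ∫(5/(t - 5)) dt + ∫(1/(t - 1)) dt + ∫(-4/(t + 2)) dt.
Step 2. Evaluate the standard form [assuming t > 5]: now 5*log(t - 5) + ∫(1/(t - 1)) dt + ∫(-4/(t + 2)) dt.
Step 3. Evaluate the standard form [assuming t > 1]: now 5*log(t - 5) + log(t - 1) + ∫(-4/(t + 2)) dt.
Step 4. Evaluate the standard form [assuming t > -2]: now 5*log(t - 5) + log(t - 1) - 4*log(t + 2).
Answer: 5*log(t - 5) + log(t - 1) - 4*log(t + 2).


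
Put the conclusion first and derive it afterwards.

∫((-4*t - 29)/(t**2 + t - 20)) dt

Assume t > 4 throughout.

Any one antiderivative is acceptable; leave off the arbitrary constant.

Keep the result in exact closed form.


The answer is -5*log(t - 4) + log(t + 5).
Step 1. Decompose ∫((-4*t - 29)/(t**2 + t - 20)) dt by partial fractions, (-4*t - 29)/(t**2 + t - 20) = 1/(t + 5) - 5/(t - 4): now ∫(-5/(t - 4)) dt + ∫(1/(t + 5)) dt.
Step 2. Evaluate the standard form [assuming t > 4]: now -5*log(t - 4) + ∫(1/(t + 5)) dt.
Step 3. Evaluate the standard form [assuming t > -5]: now -5*log(t - 4) + log(t + 5).
Answer: -5*log(t - 4) + log(t + 5).


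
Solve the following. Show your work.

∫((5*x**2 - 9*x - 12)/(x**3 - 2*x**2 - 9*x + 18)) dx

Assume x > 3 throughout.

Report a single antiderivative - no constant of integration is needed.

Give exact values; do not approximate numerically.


Step 1. Decompose ∫((5*x**2 - 9*x - 12)/(x**3 - 2*x**2 - 9*x + 18)) dx by partial fractions, (5*x**2 - 9*x - 12)/(x**3 - 2*x**2 - 9*x + 18) = 2/(x + 3) + 2/(x - 2) + 1/(x - 3): now ∫(1/(x - 3)) dx + ∫(2/(x - 2)) dx + ∫(2/(x + 3)) dx.
Step 2. Evaluate the standard form [assuming x > 3]: now log(x - 3) + ∫(2/(x - 2)) dx + ∫(2/(x + 3)) dx.
Step 3. Evaluate the standard form [assuming x > -3]: now log(x - 3) + 2*log(x + 3) + ∫(2/(x - 2)) dx.
Step 4. Evaluate the standard form [assuming x > 2]: now log(x - 3) + 2*log(x - 2) + 2*log(x + 3).
Answer: log(x - 3) + 2*log(x - 2) + 2*log(x + 3).


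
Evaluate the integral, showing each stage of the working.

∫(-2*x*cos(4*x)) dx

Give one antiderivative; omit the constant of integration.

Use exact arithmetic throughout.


Step 1. Integrate ∫(-2*x*cos(4*x)) dx by parts with u = x, dv = (-2*cos(4*x)) dx, so v = -sin(4*x)/2: now -x*sin(4*x)/2 + ∫(sin(4*x)/2) dx.
Step 2. Evaluate the standard form: now -x*sin(4*x)/2 - cos(4*x)/8.
Answer: -x*sin(4*x)/2 - cos(4*x)/8.


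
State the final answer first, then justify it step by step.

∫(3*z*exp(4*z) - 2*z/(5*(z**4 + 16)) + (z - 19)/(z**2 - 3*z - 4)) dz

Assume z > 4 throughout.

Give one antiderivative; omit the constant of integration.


The answer is 3*z*exp(4*z)/4 - 3*exp(4*z)/16 - 3*log(z - 4) + 4*log(z + 1) - atan(z**2/4)/20.
Step 1. Rewrite: now ∫(-2*z/(5*(z**4 + 16))) dz + ∫(3*z*exp(4*z)) dz + ∫((z - 19)/(z**2 - 3*z - 4)) dz.
Step 2. Integrate ∫(3*z*exp(4*z)) dz by parts with u = z, dv = (3*exp(4*z)) dz, so v = 3*exp(4*z)/4: now 3*z*exp(4*z)/4 + ∫(-2*z/(5*(z**4 + 16))) dz + ∫((z - 19)/(z**2 - 3*z - 4)) dz + ∫(-3*exp(4*z)/4) dz.
Step 3. Evaluate the standard form: now 3*z*exp(4*z)/4 - 3*exp(4*z)/16 + ∫(-2*z/(5*(z**4 + 16))) dz + ∫((z - 19)/(z**2 - 3*z - 4)) dz.
Step 4. Decompose ∫((z - 19)/(z**2 - 3*z - 4)) dz by partial fractions, (z - 19)/(z**2 - 3*z - 4) = 4/(z + 1) - 3/(z - 4): now 3*z*exp(4*z)/4 - 3*exp(4*z)/16 + ∫(-2*z/(5*(z**4 + 16))) dz + ∫(-3/(z - 4)) dz + ∫(4/(z + 1)) dz.
Step 5. Evaluate the standard form [assuming z > -1]: now 3*z*exp(4*z)/4 - 3*exp(4*z)/16 + 4*log(z + 1) + ∫(-2*z/(5*(z**4 + 16))) dz + ∫(-3/(z - 4)) dz.
Step 6. Evaluate the standard form [assuming z > 4]: now 3*z*exp(4*z)/4 - 3*exp(4*z)/16 - 3*log(z - 4) + 4*log(z + 1) + ∫(-2*z/(5*(z**4 + 16))) dz.
Step 7. Substitute u = z**2, turning ∫(-2*z/(5*(z**4 + 16))) dz into ∫(-1/(5*(u**2 + 16))) du: now 3*z*exp(4*z)/4 - 3*exp(4*z)/16 - 3*log(z - 4) + 4*log(z + 1) + ∫(-1/(5*(u**2 + 16))) du.
Step 8. Evaluate the standard form: now 3*z*exp(4*z)/4 - 3*exp(4*z)/16 - 3*log(z - 4) + 4*log(z + 1) - atan(u/4)/20.
Step 9. Substitute back u = z**2: now 3*z*exp(4*z)/4 - 3*exp(4*z)/16 - 3*log(z - 4) + 4*log(z + 1) - atan(z**2/4)/20.
Answer: 3*z*exp(4*z)/4 - 3*exp(4*z)/16 - 3*log(z - 4) + 4*log(z + 1) - atan(z**2/4)/20.


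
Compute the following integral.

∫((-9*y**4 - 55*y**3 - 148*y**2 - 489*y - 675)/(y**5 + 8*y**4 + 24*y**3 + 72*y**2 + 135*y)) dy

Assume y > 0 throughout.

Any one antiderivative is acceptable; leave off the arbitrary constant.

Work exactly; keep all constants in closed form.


Answer: -5*log(y) - 2*log(y + 3) - 2*log(y + 5) + atan(y/3)/3.


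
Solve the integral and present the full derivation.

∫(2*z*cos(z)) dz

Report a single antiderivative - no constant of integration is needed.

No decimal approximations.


Step 1. Integrate ∫(2*z*cos(z)) dz by parts with u = z, dv = (2*cos(z)) dz, so v = 2*sin(z): now 2*z*sin(z) + ∫(-2*sin(z)) dz.
Step 2. Evaluate the standard form: now 2*z*sin(z) + 2*cos(z).
Answer: 2*z*sin(z) + 2*cos(z).


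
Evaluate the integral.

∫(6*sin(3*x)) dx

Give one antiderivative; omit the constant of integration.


Answer: -2*cos(3*x).


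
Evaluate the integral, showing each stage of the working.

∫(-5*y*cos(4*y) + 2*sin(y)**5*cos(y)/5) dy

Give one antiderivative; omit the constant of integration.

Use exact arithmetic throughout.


Step 1. Rewrite: now ∫(-5*y*cos(4*y)) dy + ∫(2*sin(y)**5*cos(y)/5) dy.
Step 2. Integrate ∫(-5*y*cos(4*y)) dy by parts with u = y, dv = (-5*cos(4*y)) dy, so v = -5*sin(4*y)/4: now -5*y*sin(4*y)/4 + ∫(2*sin(y)**5*cos(y)/5) dy + ∫(5*sin(4*y)/4) dy.
Step 3. Evaluate the standard form: now -5*y*sin(4*y)/4 - 5*cos(4*y)/16 + ∫(2*sin(y)**5*cos(y)/5) dy.
Step 4. Substitute u = sin(y), turning ∫(2*sin(y)**5*cos(y)/5) dy into ∫(2*u**5/5) du: now -5*y*sin(4*y)/4 - 5*cos(4*y)/16 + ∫(2*u**5/5) du.
Step 5. Evaluate the standard form: now u**6/15 - 5*y*sin(4*y)/4 - 5*cos(4*y)/16.
Step 6. Substitute back u = sin(y): now -5*y*sin(4*y)/4 + sin(y)**6/15 - 5*cos(4*y)/16.
Answer: -5*y*sin(4*y)/4 + sin(y)**6/15 - 5*cos(4*y)/16.


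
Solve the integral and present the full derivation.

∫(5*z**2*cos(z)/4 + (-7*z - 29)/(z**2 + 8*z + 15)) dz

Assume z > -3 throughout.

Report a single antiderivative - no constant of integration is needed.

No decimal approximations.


Step 1. Rewrite: now ∫(5*z**2*cos(z)/4) dz + ∫((-7*z - 29)/(z**2 + 8*z + 15)) dz.
Step 2. Decompose ∫((-7*z - 29)/(z**2 + 8*z + 15)) dz by partial fractions, (-7*z - 29)/(z**2 + 8*z + 15) = -3/(z + 5) - 4/(z + 3): now ∫(5*z**2*cos(z)/4) dz + ∫(-4/(z + 3)) dz + ∫(-3/(z + 5)) dz.
Step 3. Evaluate the standard form [assuming z > -3]: now -4*log(z + 3) + ∫(5*z**2*cos(z)/4) dz + ∫(-3/(z + 5)) dz.
Step 4. Evaluate the standard form [assuming z > -5]: now -4*log(z + 3) - 3*log(z + 5) + ∫(5*z**2*cos(z)/4) dz.
Step 5. Integrate ∫(5*z**2*cos(z)/4) dz by parts with u = z**2, dv = (5*cos(z)/4) dz, so v = 5*sin(z)/4: now 5*z**2*sin(z)/4 - 4*log(z + 3) - 3*log(z + 5) + ∫(-5*z*sin(z)/2) dz.
Step 6. Integrate ∫(-5*z*sin(z)/2) dz by parts with u = z, dv = (-5*sin(z)/2) dz, so v = 5*cos(z)/2: now 5*z**2*sin(z)/4 + 5*z*cos(z)/2 - 4*log(z + 3) - 3*log(z + 5) + ∫(-5*cos(z)/2) dz.
Step 7. Evaluate the standard form: now 5*z**2*sin(z)/4 + 5*z*cos(z)/2 - 4*log(z + 3) - 3*log(z + 5) - 5*sin(z)/2.
Answer: 5*z**2*sin(z)/4 + 5*z*cos(z)/2 - 4*log(z + 3) - 3*log(z + 5) - 5*sin(z)/2.


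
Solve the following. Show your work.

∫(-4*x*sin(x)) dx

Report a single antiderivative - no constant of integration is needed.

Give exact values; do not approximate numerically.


Step 1. Integrate ∫(-4*x*sin(x)) dx by parts with u = x, dv = (-4*sin(x)) dx, so v = 4*cos(x): now 4*x*cos(x) + ∫(-4*cos(x)) dx.
Step 2. Evaluate the standard form: now 4*x*cos(x) - 4*sin(x).
Answer: 4*x*cos(x) - 4*sin(x).


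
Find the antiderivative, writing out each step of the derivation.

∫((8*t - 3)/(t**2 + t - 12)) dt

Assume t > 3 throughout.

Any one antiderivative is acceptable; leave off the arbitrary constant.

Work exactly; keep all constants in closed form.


Step 1. Decompose ∫((8*t - 3)/(t**2 + t - 12)) dt by partial fractions, (8*t - 3)/(t**2 + t - 12) = 5/(t + 4) + 3/(t - 3): now ∫(3/(t - 3)) dt + ∫(5/(t + 4)) dt.
Step 2. Evaluate the standard form [assuming t > -4]: now 5*log(t + 4) + ∫(3/(t - 3)) dt.
Step 3. Evaluate the standard form [assuming t > 3]: now 3*log(t - 3) + 5*log(t + 4).
Answer: 3*log(t - 3) + 5*log(t + 4).


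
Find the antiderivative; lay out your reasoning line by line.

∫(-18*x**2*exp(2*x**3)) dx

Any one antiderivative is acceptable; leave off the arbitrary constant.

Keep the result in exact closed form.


Step 1. Substitute u = x**3, turning ∫(-18*x**2*exp(2*x**3)) dx into ∫(-6*exp(2*u)) du: now ∫(-6*exp(2*u)) du.
Step 2. Evaluate the standard form: now -3*exp(2*u).
Step 3. Substitute back u = x**3: now -3*exp(2*x**3).
Answer: -3*exp(2*x**3).


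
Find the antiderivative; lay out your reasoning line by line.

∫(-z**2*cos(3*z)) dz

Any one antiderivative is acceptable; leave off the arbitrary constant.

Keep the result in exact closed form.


Step 1. Integrate ∫(-z**2*cos(3*z)) dz by parts with u = z**2, dv = (-cos(3*z)) dz, so v = -sin(3*z)/3: now -z**2*sin(3*z)/3 + ∫(2*z*sin(3*z)/3) dz.
Step 2. Integrate ∫(2*z*sin(3*z)/3) dz by parts with u = z, dv = (2*sin(3*z)/3) dz, so v = -2*cos(3*z)/9: now -z**2*sin(3*z)/3 - 2*z*cos(3*z)/9 + ∫(2*cos(3*z)/9) dz.
Step 3. Evaluate the standard form: now -z**2*sin(3*z)/3 - 2*z*cos(3*z)/9 + 2*sin(3*z)/27.
Answer: -z**2*sin(3*z)/3 - 2*z*cos(3*z)/9 + 2*sin(3*z)/27.


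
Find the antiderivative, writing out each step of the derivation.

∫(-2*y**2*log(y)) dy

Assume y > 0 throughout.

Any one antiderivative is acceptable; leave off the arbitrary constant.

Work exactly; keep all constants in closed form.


Step 1. Integrate ∫(-2*y**2*log(y)) dy by parts with u = log(y), dv = (-2*y**2) dy, so v = -2*y**3/3 [assuming y > 0]: now -2*y**3*log(y)/3 + ∫(2*y**2/3) dy.
Step 2. Evaluate the standard form: now -2*y**3*log(y)/3 + 2*y**3/9.
Answer: -2*y**3*log(y)/3 + 2*y**3/9.


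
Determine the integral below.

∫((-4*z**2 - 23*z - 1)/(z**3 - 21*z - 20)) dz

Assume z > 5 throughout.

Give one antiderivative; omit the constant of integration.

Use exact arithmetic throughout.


Answer: -4*log(z - 5) - log(z + 1) + log(z + 4).


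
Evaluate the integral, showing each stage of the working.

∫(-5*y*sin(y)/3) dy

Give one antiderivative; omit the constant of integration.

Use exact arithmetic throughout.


Step 1. Integrate ∫(-5*y*sin(y)/3) dy by parts with u = y, dv = (-5*sin(y)/3) dy, so v = 5*cos(y)/3: now 5*y*cos(y)/3 + ∫(-5*cos(y)/3) dy.
Step 2. Evaluate the standard form: now 5*y*cos(y)/3 - 5*sin(y)/3.
Answer: 5*y*cos(y)/3 - 5*sin(y)/3.


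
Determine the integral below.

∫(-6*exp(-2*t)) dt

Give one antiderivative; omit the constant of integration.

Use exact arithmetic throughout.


Answer: 3*exp(-2*t).


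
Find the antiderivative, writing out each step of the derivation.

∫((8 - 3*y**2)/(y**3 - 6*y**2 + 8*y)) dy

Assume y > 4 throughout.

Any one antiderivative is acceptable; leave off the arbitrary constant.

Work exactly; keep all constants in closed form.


Step 1. Decompose ∫((8 - 3*y**2)/(y**3 - 6*y**2 + 8*y)) dy by partial fractions, (8 - 3*y**2)/(y**3 - 6*y**2 + 8*y) = 1/(y - 2) - 5/(y - 4) + 1/y: now ∫(1/y) dy + ∫(-5/(y - 4)) dy + ∫(1/(y - 2)) dy.
Step 2. Evaluate the standard form [assuming y > 0]: now log(y) + ∫(-5/(y - 4)) dy + ∫(1/(y - 2)) dy.
Step 3. Evaluate the standard form [assuming y > 4]: now log(y) - 5*log(y - 4) + ∫(1/(y - 2)) dy.
Step 4. Evaluate the standard form [assuming y > 2]: now log(y) - 5*log(y - 4) + log(y - 2).
Answer: log(y) - 5*log(y - 4) + log(y - 2).


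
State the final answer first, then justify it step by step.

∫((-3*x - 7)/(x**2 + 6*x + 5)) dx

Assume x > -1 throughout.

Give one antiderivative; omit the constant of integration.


The answer is -log(x + 1) - 2*log(x + 5).
Step 1. Decompose ∫((-3*x - 7)/(x**2 + 6*x + 5)) dx by partial fractions, (-3*x - 7)/(x**2 + 6*x + 5) = -2/(x + 5) - 1/(x + 1): now ∫(-1/(x + 1)) dx + ∫(-2/(x + 5)) dx.
Step 2. Evaluate the standard form [assuming x > -5]: now -2*log(x + 5) + ∫(-1/(x + 1)) dx.
Step 3. Evaluate the standard form [assuming x > -1]: now -log(x + 1) - 2*log(x + 5).
Answer: -log(x + 1) - 2*log(x + 5).


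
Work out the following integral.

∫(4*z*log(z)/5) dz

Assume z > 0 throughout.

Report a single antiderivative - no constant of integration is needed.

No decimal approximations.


Answer: 2*z**2*log(z)/5 - z**2/5.


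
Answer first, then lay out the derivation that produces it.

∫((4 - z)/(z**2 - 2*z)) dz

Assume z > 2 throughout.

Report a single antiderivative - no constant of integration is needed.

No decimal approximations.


The answer is -2*log(z) + log(z - 2).
Step 1. Decompose ∫((4 - z)/(z**2 - 2*z)) dz by partial fractions, (4 - z)/(z**2 - 2*z) = 1/(z - 2) - 2/z: now ∫(-2/z) dz + ∫(1/(z - 2)) dz.
Step 2. Evaluate the standard form [assuming z > 0]: now -2*log(z) + ∫(1/(z - 2)) dz.
Step 3. Evaluate the standard form [assuming z > 2]: now -2*log(z) + log(z - 2).
Answer: -2*log(z) + log(z - 2).


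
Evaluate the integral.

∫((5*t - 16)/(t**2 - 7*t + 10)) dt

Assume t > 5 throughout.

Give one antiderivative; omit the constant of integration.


Answer: 3*log(t - 5) + 2*log(t - 2).


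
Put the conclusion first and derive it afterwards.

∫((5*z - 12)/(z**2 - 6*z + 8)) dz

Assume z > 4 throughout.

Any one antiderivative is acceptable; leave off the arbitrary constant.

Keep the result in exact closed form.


The answer is 4*log(z - 4) + log(z - 2).
Step 1. Decompose ∫((5*z - 12)/(z**2 - 6*z + 8)) dz by partial fractions, (5*z - 12)/(z**2 - 6*z + 8) = 1/(z - 2) + 4/(z - 4): now ∫(4/(z - 4)) dz + ∫(1/(z - 2)) dz.
Step 2. Evaluate the standard form [assuming z > 4]: now 4*log(z - 4) + ∫(1/(z - 2)) dz.
Step 3. Evaluate the standard form [assuming z > 2]: now 4*log(z - 4) + log(z - 2).
Answer: 4*log(z - 4) + log(z - 2).


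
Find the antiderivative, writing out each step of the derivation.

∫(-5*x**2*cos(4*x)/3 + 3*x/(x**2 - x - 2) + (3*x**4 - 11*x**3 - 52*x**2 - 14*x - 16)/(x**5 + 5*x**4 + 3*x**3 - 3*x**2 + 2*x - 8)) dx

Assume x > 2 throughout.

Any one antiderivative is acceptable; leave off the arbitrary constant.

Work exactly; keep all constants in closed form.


Step 1. Rewrite: now ∫(3*x/(x**2 - x - 2)) dx + ∫(-5*x**2*cos(4*x)/3) dx + ∫((3*x**4 - 11*x**3 - 52*x**2 - 14*x - 16)/(x**5 + 5*x**4 + 3*x**3 - 3*x**2 + 2*x - 8)) dx.
Step 2. Decompose ∫(3*x/(x**2 - x - 2)) dx by partial fractions, 3*x/(x**2 - x - 2) = 1/(x + 1) + 2/(x - 2): now ∫(-5*x**2*cos(4*x)/3) dx + ∫((3*x**4 - 11*x**3 - 52*x**2 - 14*x - 16)/(x**5 + 5*x**4 + 3*x**3 - 3*x**2 + 2*x - 8)) dx + ∫(2/(x - 2)) dx + ∫(1/(x + 1)) dx.
Step 3. Evaluate the standard form [assuming x > -1]: now log(x + 1) + ∫(-5*x**2*cos(4*x)/3) dx + ∫((3*x**4 - 11*x**3 - 52*x**2 - 14*x - 16)/(x**5 + 5*x**4 + 3*x**3 - 3*x**2 + 2*x - 8)) dx + ∫(2/(x - 2)) dx.
Step 4. Evaluate the standard form [assuming x > 2]: now 2*log(x - 2) + log(x + 1) + ∫(-5*x**2*cos(4*x)/3) dx + ∫((3*x**4 - 11*x**3 - 52*x**2 - 14*x - 16)/(x**5 + 5*x**4 + 3*x**3 - 3*x**2 + 2*x - 8)) dx.
Step 5. Integrate ∫(-5*x**2*cos(4*x)/3) dx by parts with u = x**2, dv = (-5*cos(4*x)/3) dx, so v = -5*sin(4*x)/12: now -5*x**2*sin(4*x)/12 + 2*log(x - 2) + log(x + 1) + ∫(5*x*sin(4*x)/6) dx + ∫((3*x**4 - 11*x**3 - 52*x**2 - 14*x - 16)/(x**5 + 5*x**4 + 3*x**3 - 3*x**2 + 2*x - 8)) dx.
Step 6. Integrate ∫(5*x*sin(4*x)/6) dx by parts with u = x, dv = (5*sin(4*x)/6) dx, so v = -5*cos(4*x)/24: now -5*x**2*sin(4*x)/12 - 5*x*cos(4*x)/24 + 2*log(x - 2) + log(x + 1) + ∫((3*x**4 - 11*x**3 - 52*x**2 - 14*x - 16)/(x**5 + 5*x**4 + 3*x**3 - 3*x**2 + 2*x - 8)) dx + ∫(5*cos(4*x)/24) dx.
Step 7. Evaluate the standard form: now -5*x**2*sin(4*x)/12 - 5*x*cos(4*x)/24 + 2*log(x - 2) + log(x + 1) + 5*sin(4*x)/96 + ∫((3*x**4 - 11*x**3 - 52*x**2 - 14*x - 16)/(x**5 + 5*x**4 + 3*x**3 - 3*x**2 + 2*x - 8)) dx.
Step 8. Decompose ∫((3*x**4 - 11*x**3 - 52*x**2 - 14*x - 16)/(x**5 + 5*x**4 + 3*x**3 - 3*x**2 + 2*x - 8)) dx by partial fractions, (3*x**4 - 11*x**3 - 52*x**2 - 14*x - 16)/(x**5 + 5*x**4 + 3*x**3 - 3*x**2 + 2*x - 8) = -3/(x**2 + 1) + 4/(x + 4) + 2/(x + 2) - 3/(x - 1): now -5*x**2*sin(4*x)/12 - 5*x*cos(4*x)/24 + 2*log(x - 2) + log(x + 1) + 5*sin(4*x)/96 + ∫(-3/(x - 1)) dx + ∫(2/(x + 2)) dx + ∫(4/(x + 4)) dx + ∫(-3/(x**2 + 1)) dx.
Step 9. Evaluate the standard form [assuming x > -4]: now -5*x**2*sin(4*x)/12 - 5*x*cos(4*x)/24 + 2*log(x - 2) + log(x + 1) + 4*log(x + 4) + 5*sin(4*x)/96 + ∫(-3/(x - 1)) dx + ∫(2/(x + 2)) dx + ∫(-3/(x**2 + 1)) dx.
Step 10. Evaluate the standard form [assuming x > -2]: now -5*x**2*sin(4*x)/12 - 5*x*cos(4*x)/24 + 2*log(x - 2) + log(x + 1) + 2*log(x + 2) + 4*log(x + 4) + 5*sin(4*x)/96 + ∫(-3/(x - 1)) dx + ∫(-3/(x**2 + 1)) dx.
Step 11. Evaluate the standard form [assuming x > 1]: now -5*x**2*sin(4*x)/12 - 5*x*cos(4*x)/24 + 2*log(x - 2) - 3*log(x - 1) + log(x + 1) + 2*log(x + 2) + 4*log(x + 4) + 5*sin(4*x)/96 + ∫(-3/(x**2 + 1)) dx.
Step 12. Evaluate the standard form: now -5*x**2*sin(4*x)/12 - 5*x*cos(4*x)/24 + 2*log(x - 2) - 3*log(x - 1) + log(x + 1) + 2*log(x + 2) + 4*log(x + 4) + 5*sin(4*x)/96 - 3*atan(x).
Answer: -5*x**2*sin(4*x)/12 - 5*x*cos(4*x)/24 + 2*log(x - 2) - 3*log(x - 1) + log(x + 1) + 2*log(x + 2) + 4*log(x + 4) + 5*sin(4*x)/96 - 3*atan(x).


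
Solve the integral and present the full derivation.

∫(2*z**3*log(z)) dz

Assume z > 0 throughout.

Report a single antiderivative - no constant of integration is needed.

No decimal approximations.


Step 1. Integrate ∫(2*z**3*log(z)) dz by parts with u = log(z), dv = (2*z**3) dz, so v = z**4/2 [assuming z > 0]: now z**4*log(z)/2 + ∫(-z**3/2) dz.
Step 2. Evaluate the standard form: now z**4*log(z)/2 - z**4/8.
Answer: z**4*log(z)/2 - z**4/8.
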